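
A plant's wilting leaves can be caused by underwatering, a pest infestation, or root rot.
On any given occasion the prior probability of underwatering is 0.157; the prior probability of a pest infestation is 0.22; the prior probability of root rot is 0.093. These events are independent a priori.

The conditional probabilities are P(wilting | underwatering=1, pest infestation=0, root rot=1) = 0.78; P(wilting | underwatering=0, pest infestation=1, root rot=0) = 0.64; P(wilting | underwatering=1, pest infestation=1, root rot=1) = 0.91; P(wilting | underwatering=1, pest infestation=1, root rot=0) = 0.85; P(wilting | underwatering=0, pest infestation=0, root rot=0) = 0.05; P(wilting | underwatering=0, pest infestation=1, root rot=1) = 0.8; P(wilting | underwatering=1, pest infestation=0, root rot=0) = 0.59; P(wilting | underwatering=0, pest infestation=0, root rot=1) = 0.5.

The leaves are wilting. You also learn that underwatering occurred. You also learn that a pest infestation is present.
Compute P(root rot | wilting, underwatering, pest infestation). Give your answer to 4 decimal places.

Weight on root rot=true, given the evidence: 0.91×0.093 = 0.084630
Denominator P(wilting | underwatering, pest infestation): 0.85×0.907 + 0.91×0.093 = 0.855580
P(root rot | wilting, underwatering, pest infestation) = 0.084630/0.855580 ≈ 0.0989

P(root rot | wilting, underwatering, pest infestation) ≈ 0.0989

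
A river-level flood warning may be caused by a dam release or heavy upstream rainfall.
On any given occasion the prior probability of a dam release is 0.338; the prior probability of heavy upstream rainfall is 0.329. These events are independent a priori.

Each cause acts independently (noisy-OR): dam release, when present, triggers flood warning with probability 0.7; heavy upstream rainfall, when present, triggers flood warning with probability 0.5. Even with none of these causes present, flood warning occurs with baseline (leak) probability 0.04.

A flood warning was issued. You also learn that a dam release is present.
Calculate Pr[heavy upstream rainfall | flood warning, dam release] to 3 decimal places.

Pr[heavy upstream rainfall | flood warning, dam release] ≈ 0.371

Under noisy-OR, P(flood warning | causes) = 1 − (1−0.04)·∏(1−qᵢ) over the active causes.
Numerator (weight on configurations with heavy upstream rainfall): 0.856·0.329 = 0.281624
The normalizing constant is 0.712·0.671 + 0.856·0.329 = 0.759376
P(heavy upstream rainfall | flood warning, dam release) = 0.281624/0.759376 ≈ 0.371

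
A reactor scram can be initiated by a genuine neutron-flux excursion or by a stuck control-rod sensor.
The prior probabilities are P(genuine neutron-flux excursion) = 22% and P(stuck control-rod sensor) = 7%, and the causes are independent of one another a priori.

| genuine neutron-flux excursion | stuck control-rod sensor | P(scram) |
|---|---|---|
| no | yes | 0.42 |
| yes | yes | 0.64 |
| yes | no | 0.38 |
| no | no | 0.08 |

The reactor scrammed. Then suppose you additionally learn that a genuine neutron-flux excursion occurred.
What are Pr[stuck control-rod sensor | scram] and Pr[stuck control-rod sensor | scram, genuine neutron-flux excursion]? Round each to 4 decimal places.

By total probability over the 4 (genuine neutron-flux excursion, stuck control-rod sensor) configurations:
  P(scram) = 0.08*0.78*0.93 + 0.42*0.78*0.07 + 0.38*0.22*0.93 + 0.64*0.22*0.07
        = 0.058032 + 0.022932 + 0.077748 + 0.009856 = 0.168568
The terms with stuck control-rod sensor present sum to 0.032788, so
  P(stuck control-rod sensor | scram) = 0.032788 / 0.168568 ≈ 0.1945

With the extra evidence:
Numerator (weight on configurations with stuck control-rod sensor): 0.64·0.07 = 0.044800
The normalizing constant is 0.38·0.93 + 0.64·0.07 = 0.398200
P(stuck control-rod sensor | scram, genuine neutron-flux excursion) = 0.044800/0.398200 ≈ 0.1125
This is intercausal reasoning (explaining away): once genuine neutron-flux excursion accounts for the scram, stuck control-rod sensor becomes less likely.

Pr[stuck control-rod sensor | scram] ≈ 0.1945; Pr[stuck control-rod sensor | scram, genuine neutron-flux excursion] ≈ 0.1125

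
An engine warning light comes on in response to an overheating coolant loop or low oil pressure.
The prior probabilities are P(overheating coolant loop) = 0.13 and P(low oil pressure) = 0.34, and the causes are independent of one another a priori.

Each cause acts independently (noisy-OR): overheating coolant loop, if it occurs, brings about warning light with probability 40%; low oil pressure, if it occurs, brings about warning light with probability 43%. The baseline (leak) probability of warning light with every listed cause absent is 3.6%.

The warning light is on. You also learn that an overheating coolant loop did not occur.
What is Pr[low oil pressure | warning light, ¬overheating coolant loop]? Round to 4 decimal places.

Under noisy-OR, P(warning light | causes) = 1 − (1−0.036)·∏(1−qᵢ) over the active causes.
Numerator (weight on configurations with low oil pressure): 0.45052*0.34 = 0.153177
Denominator P(warning light | ¬overheating coolant loop): 0.036*0.66 + 0.45052*0.34 = 0.176937
P(low oil pressure | warning light, ¬overheating coolant loop) = 0.153177/0.176937 ≈ 0.8657

Pr[low oil pressure | warning light, ¬overheating coolant loop] ≈ 0.8657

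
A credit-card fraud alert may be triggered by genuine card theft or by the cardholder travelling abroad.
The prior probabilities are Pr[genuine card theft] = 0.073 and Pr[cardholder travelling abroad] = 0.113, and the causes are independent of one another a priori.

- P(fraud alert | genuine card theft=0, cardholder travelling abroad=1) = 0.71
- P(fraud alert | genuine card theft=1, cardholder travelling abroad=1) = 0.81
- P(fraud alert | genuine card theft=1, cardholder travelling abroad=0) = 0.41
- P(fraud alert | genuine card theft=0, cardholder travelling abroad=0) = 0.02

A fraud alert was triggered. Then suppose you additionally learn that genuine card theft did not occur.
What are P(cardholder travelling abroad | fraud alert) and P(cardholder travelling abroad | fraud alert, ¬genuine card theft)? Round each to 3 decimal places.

Enumerate the 4 (genuine card theft, cardholder travelling abroad) configurations and weight by the priors:
  P(fraud alert) = 0.02×0.927×0.887 + 0.71×0.927×0.113 + 0.41×0.073×0.887 + 0.81×0.073×0.113
        = 0.016445 + 0.074373 + 0.026548 + 0.006682 = 0.124048
The terms with cardholder travelling abroad present sum to 0.081055, so
  P(cardholder travelling abroad | fraud alert) = 0.081055 / 0.124048 ≈ 0.653

With the extra evidence:
P(fraud alert | ¬genuine card theft) = 0.02·0.887 + 0.71·0.113 = 0.017740 + 0.080230 = 0.097970
The cardholder travelling abroad-present share is 0.71·0.113 = 0.080230.
So P(cardholder travelling abroad | fraud alert, ¬genuine card theft) = 0.080230/0.097970 ≈ 0.819.
Ruling out genuine card theft raises the posterior on cardholder travelling abroad — the flip side of explaining away.

P(cardholder travelling abroad | fraud alert) ≈ 0.653; P(cardholder travelling abroad | fraud alert, ¬genuine card theft) ≈ 0.819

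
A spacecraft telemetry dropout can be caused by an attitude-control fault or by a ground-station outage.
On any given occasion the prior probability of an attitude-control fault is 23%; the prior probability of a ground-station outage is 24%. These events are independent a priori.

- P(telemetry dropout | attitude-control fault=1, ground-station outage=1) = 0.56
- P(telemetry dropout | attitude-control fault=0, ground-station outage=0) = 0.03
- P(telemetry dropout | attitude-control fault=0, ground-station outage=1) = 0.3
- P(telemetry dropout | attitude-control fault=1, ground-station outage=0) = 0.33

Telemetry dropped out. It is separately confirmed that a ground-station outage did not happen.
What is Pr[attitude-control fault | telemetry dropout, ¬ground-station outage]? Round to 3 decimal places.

Sum P(telemetry dropout|·) weighted by the priors over both values of attitude-control fault:
  P(telemetry dropout | ¬ground-station outage) = 0.03×0.77 + 0.33×0.23
        = 0.023100 + 0.075900 = 0.099000
The terms with attitude-control fault present sum to 0.075900, so
  P(attitude-control fault | telemetry dropout, ¬ground-station outage) = 0.075900 / 0.099000 ≈ 0.767

Pr[attitude-control fault | telemetry dropout, ¬ground-station outage] ≈ 0.767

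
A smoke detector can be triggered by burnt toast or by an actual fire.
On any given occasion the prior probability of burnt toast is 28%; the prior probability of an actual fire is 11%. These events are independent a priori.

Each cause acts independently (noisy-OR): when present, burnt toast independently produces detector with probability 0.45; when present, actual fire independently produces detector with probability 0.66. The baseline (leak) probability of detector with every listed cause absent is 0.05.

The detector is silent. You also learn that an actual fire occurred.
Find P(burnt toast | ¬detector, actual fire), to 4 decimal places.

P(burnt toast | ¬detector, actual fire) ≈ 0.1762

Under noisy-OR, P(detector | causes) = 1 − (1−0.05)·∏(1−qᵢ) over the active causes.
By total probability over both values of burnt toast:
  P(¬detector | actual fire) = 0.323×0.72 + 0.17765×0.28
        = 0.232560 + 0.049742 = 0.282302
The terms with burnt toast present sum to 0.049742, so
  P(burnt toast | ¬detector, actual fire) = 0.049742 / 0.282302 ≈ 0.1762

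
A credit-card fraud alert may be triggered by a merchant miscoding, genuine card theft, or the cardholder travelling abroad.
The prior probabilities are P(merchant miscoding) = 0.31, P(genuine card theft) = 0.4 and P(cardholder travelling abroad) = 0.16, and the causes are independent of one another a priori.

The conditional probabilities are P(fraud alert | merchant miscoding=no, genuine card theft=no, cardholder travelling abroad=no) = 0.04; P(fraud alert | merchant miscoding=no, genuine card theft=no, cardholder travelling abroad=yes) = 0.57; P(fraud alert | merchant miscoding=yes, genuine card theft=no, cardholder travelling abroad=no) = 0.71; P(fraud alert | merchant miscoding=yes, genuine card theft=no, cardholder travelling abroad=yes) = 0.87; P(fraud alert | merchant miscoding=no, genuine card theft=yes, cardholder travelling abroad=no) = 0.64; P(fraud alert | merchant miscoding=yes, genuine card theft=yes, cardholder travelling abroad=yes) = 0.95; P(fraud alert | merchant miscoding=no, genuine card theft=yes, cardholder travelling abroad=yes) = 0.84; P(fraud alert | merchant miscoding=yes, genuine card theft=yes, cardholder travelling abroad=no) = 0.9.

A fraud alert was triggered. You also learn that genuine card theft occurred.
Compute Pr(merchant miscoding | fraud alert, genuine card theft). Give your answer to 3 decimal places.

P(fraud alert | genuine card theft) = 0.64·0.69·0.84 + 0.84·0.69·0.16 + 0.9·0.31·0.84 + 0.95·0.31·0.16 = 0.370944 + 0.092736 + 0.234360 + 0.047120 = 0.745160
The merchant miscoding-present share is 0.234360 + 0.047120 = 0.281480.
P(merchant miscoding | fraud alert, genuine card theft) = 0.281480 / 0.745160 ≈ 0.378

Pr(merchant miscoding | fraud alert, genuine card theft) ≈ 0.378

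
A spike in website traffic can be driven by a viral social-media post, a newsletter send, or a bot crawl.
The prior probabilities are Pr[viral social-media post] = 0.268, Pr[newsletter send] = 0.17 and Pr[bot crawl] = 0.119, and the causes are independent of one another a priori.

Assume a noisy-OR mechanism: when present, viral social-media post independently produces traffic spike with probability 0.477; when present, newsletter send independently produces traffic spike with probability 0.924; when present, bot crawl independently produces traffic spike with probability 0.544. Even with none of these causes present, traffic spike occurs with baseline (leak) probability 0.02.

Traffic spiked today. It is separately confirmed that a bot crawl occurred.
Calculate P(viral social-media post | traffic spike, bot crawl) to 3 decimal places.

Under noisy-OR, P(traffic spike | causes) = 1 − (1−0.02)·∏(1−qᵢ) over the active causes.
P(traffic spike | bot crawl) = 0.55312·0.732·0.83 + 0.966037·0.732·0.17 + 0.766282·0.268·0.83 + 0.982237·0.268·0.17 = 0.336054 + 0.120214 + 0.170452 + 0.044751 = 0.671471
Restricting to configurations with viral social-media post present: 0.170452 + 0.044751 = 0.215203.
Hence the posterior is 0.215203/0.671471 ≈ 0.320.

P(viral social-media post | traffic spike, bot crawl) ≈ 0.320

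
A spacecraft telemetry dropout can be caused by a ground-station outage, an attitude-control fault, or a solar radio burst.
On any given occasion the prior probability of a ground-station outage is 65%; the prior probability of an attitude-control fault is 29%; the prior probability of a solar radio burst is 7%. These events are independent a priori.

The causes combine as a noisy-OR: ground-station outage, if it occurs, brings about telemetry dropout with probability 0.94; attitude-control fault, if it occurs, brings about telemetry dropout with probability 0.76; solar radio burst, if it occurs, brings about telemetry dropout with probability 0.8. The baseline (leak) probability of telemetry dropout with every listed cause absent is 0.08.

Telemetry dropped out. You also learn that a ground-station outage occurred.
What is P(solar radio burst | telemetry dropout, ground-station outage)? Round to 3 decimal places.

Under noisy-OR, P(telemetry dropout | causes) = 1 − (1−0.08)·∏(1−qᵢ) over the active causes.
For the numerator, keep only solar radio burst=true terms: 0.049151 + 0.020246 = 0.069397
Denominator P(telemetry dropout | ground-station outage): 0.9448*0.71*0.93 + 0.98896*0.71*0.07 + 0.986752*0.29*0.93 + 0.99735*0.29*0.07 = 0.959375
Posterior = 0.069397 / 0.959375 ≈ 0.072

P(solar radio burst | telemetry dropout, ground-station outage) ≈ 0.072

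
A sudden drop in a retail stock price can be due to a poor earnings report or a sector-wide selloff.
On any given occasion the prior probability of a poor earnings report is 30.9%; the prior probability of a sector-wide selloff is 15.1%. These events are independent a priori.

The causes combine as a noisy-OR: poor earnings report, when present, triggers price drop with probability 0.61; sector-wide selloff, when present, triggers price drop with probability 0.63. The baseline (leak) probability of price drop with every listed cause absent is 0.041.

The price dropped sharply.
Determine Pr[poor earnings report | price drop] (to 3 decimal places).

Pr[poor earnings report | price drop] ≈ 0.691

Under noisy-OR, P(price drop | causes) = 1 − (1−0.041)·∏(1−qᵢ) over the active causes.
By total probability over the 4 (poor earnings report, sector-wide selloff) configurations:
  P(price drop) = 0.041*0.691*0.849 + 0.64517*0.691*0.151 + 0.62599*0.309*0.849 + 0.861616*0.309*0.151
        = 0.024053 + 0.067318 + 0.164223 + 0.040202 = 0.295796
Configurations with poor earnings report contribute 0.204425, so
  P(poor earnings report | price drop) = 0.204425 / 0.295796 ≈ 0.691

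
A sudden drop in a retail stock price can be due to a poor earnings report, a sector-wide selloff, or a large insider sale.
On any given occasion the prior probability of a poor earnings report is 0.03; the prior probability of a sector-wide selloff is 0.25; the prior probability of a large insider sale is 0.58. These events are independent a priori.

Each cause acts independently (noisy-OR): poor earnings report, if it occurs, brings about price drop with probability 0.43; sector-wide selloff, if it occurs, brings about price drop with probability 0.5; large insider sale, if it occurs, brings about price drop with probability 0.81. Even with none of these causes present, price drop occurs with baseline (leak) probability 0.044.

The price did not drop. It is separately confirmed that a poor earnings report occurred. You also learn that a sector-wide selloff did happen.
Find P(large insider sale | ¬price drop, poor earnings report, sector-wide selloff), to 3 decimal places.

P(large insider sale | ¬price drop, poor earnings report, sector-wide selloff) ≈ 0.208

Under noisy-OR, P(price drop | causes) = 1 − (1−0.044)·∏(1−qᵢ) over the active causes.
P(¬price drop | poor earnings report, sector-wide selloff) = 0.27246*0.42 + 0.051767*0.58 = 0.114433 + 0.030025 = 0.144458
Restricting to configurations with large insider sale present: 0.051767*0.58 = 0.030025.
P(large insider sale | ¬price drop, poor earnings report, sector-wide selloff) = 0.030025 / 0.144458 ≈ 0.208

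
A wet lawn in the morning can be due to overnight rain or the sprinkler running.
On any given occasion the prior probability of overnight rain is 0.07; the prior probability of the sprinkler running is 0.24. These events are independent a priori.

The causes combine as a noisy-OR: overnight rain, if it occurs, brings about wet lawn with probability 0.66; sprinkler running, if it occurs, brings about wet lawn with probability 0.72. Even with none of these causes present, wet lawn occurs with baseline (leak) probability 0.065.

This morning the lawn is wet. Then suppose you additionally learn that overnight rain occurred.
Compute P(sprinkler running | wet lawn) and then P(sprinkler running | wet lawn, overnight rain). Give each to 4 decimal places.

Under noisy-OR, P(wet lawn | causes) = 1 − (1−0.065)·∏(1−qᵢ) over the active causes.
For the numerator, keep only sprinkler running=true terms: 0.164766 + 0.015305 = 0.180071
Denominator P(wet lawn): 0.065×0.93×0.76 + 0.7382×0.93×0.24 + 0.6821×0.07×0.76 + 0.910988×0.07×0.24 = 0.262301
P(sprinkler running | wet lawn) = 0.180071/0.262301 ≈ 0.6865

Now also conditioning on overnight rain=true:
Weight on sprinkler running=true, given the evidence: 0.910988·0.24 = 0.218637
Normalizer over all consistent configurations: 0.6821·0.76 + 0.910988·0.24 = 0.737033
P(sprinkler running | wet lawn, overnight rain) = 0.218637/0.737033 ≈ 0.2966
The drop from 0.6865 to 0.2966 is the explaining-away (discounting) effect.

P(sprinkler running | wet lawn) ≈ 0.6865; P(sprinkler running | wet lawn, overnight rain) ≈ 0.2966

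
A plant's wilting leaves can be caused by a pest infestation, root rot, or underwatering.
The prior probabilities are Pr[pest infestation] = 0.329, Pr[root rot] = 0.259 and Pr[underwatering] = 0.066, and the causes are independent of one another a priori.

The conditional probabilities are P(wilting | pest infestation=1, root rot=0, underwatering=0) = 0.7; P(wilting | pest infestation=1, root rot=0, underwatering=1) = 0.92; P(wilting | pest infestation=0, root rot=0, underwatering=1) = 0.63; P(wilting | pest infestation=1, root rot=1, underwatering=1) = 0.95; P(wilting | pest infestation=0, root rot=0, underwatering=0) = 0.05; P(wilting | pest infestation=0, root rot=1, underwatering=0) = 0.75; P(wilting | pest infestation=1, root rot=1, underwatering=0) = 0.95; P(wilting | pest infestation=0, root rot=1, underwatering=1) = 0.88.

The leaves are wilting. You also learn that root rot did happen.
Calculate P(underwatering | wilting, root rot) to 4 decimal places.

P(underwatering | wilting, root rot) ≈ 0.0725

P(wilting | root rot) = 0.75·0.671·0.934 + 0.88·0.671·0.066 + 0.95·0.329·0.934 + 0.95·0.329·0.066 = 0.470035 + 0.038972 + 0.291922 + 0.020628 = 0.821557
Restricting to configurations with underwatering present: 0.038972 + 0.020628 = 0.059600.
So P(underwatering | wilting, root rot) = 0.059600/0.821557 ≈ 0.0725.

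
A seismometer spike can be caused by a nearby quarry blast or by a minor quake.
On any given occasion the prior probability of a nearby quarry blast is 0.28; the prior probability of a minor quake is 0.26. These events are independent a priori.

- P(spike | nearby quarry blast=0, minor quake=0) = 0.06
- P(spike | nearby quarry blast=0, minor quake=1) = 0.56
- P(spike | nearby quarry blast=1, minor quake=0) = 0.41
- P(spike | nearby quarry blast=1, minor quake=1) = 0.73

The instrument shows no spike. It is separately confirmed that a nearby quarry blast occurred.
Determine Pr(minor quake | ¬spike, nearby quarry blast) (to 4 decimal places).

Sum P(¬spike|·) weighted by the priors over both values of minor quake:
  P(¬spike | nearby quarry blast) = 0.59·0.74 + 0.27·0.26
        = 0.436600 + 0.070200 = 0.506800
The terms with minor quake present sum to 0.070200, so
  P(minor quake | ¬spike, nearby quarry blast) = 0.070200 / 0.506800 ≈ 0.1385

Pr(minor quake | ¬spike, nearby quarry blast) ≈ 0.1385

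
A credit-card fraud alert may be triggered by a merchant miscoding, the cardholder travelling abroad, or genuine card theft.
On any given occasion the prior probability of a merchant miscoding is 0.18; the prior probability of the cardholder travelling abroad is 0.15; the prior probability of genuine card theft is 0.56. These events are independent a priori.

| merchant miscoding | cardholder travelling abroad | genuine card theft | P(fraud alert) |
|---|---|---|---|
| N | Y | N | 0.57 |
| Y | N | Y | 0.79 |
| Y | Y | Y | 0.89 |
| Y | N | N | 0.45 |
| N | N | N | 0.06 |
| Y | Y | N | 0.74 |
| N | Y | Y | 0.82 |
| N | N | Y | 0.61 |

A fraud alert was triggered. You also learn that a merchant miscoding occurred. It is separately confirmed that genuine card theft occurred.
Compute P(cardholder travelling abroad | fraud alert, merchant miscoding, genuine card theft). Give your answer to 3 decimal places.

P(cardholder travelling abroad | fraud alert, merchant miscoding, genuine card theft) ≈ 0.166

P(fraud alert | merchant miscoding, genuine card theft) = 0.79×0.85 + 0.89×0.15 = 0.671500 + 0.133500 = 0.805000
Restricting to configurations with cardholder travelling abroad present: 0.89×0.15 = 0.133500.
So P(cardholder travelling abroad | fraud alert, merchant miscoding, genuine card theft) = 0.133500/0.805000 ≈ 0.166.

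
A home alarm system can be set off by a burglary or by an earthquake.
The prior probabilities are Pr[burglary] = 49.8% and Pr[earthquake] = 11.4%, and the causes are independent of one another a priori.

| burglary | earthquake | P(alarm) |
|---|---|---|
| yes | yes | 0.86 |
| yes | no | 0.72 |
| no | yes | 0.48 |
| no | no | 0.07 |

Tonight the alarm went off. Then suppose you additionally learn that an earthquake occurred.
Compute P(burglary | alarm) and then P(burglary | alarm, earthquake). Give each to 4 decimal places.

P(burglary | alarm) ≈ 0.8621; P(burglary | alarm, earthquake) ≈ 0.6399

P(alarm) = 0.07·0.502·0.886 + 0.48·0.502·0.114 + 0.72·0.498·0.886 + 0.86·0.498·0.114 = 0.031134 + 0.027469 + 0.317684 + 0.048824 = 0.425111
Of this, 0.366508 comes from 0.317684 + 0.048824 (the burglary=true cases).
Hence the posterior is 0.366508/0.425111 ≈ 0.8621.

Now also conditioning on earthquake=true:
Enumerate both values of burglary and weight by the priors:
  P(alarm | earthquake) = 0.48×0.502 + 0.86×0.498
        = 0.240960 + 0.428280 = 0.669240
The terms with burglary present sum to 0.428280, so
  P(burglary | alarm, earthquake) = 0.428280 / 0.669240 ≈ 0.6399
Conditioning on earthquake lowers the posterior on burglary: the classic explaining-away effect in a common-effect structure.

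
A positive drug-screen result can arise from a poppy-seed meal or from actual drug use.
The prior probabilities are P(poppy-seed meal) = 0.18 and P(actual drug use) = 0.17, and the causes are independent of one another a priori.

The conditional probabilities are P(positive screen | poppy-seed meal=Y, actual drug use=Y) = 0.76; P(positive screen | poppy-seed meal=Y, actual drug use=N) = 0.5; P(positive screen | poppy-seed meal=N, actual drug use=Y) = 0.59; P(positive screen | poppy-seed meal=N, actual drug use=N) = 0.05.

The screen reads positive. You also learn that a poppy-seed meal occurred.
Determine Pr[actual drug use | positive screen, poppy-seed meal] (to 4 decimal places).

Pr[actual drug use | positive screen, poppy-seed meal] ≈ 0.2374

Enumerate both values of actual drug use and weight by the priors:
  P(positive screen | poppy-seed meal) = 0.5×0.83 + 0.76×0.17
        = 0.415000 + 0.129200 = 0.544200
Keeping only the actual drug use-present terms gives 0.129200, so
  P(actual drug use | positive screen, poppy-seed meal) = 0.129200 / 0.544200 ≈ 0.2374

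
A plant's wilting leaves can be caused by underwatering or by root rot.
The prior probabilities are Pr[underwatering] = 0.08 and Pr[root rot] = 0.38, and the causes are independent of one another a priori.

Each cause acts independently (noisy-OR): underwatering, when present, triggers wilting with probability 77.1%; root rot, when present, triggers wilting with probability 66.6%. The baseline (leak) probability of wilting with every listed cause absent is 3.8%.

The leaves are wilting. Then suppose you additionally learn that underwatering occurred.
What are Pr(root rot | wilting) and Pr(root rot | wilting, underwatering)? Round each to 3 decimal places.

Under noisy-OR, P(wilting | causes) = 1 − (1−0.038)·∏(1−qᵢ) over the active causes.
For the numerator, keep only root rot=true terms: 0.237271 + 0.028163 = 0.265434
Denominator P(wilting): 0.038×0.92×0.62 + 0.678692×0.92×0.38 + 0.779702×0.08×0.62 + 0.92642×0.08×0.38 = 0.325782
P(root rot | wilting) = 0.265434/0.325782 ≈ 0.815

Now also conditioning on underwatering=true:
Weight on root rot=true, given the evidence: 0.92642×0.38 = 0.352040
The normalizing constant is 0.779702×0.62 + 0.92642×0.38 = 0.835455
Posterior = 0.352040 / 0.835455 ≈ 0.421

Pr(root rot | wilting) ≈ 0.815; Pr(root rot | wilting, underwatering) ≈ 0.421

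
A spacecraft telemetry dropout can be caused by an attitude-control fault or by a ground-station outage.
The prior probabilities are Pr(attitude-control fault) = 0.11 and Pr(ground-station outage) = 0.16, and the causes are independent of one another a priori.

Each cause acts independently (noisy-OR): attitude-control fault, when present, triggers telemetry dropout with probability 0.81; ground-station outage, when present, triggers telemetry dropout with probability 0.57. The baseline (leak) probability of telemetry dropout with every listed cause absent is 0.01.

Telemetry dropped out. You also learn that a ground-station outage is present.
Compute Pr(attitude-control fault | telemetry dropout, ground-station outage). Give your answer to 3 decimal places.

Pr(attitude-control fault | telemetry dropout, ground-station outage) ≈ 0.165

Under noisy-OR, P(telemetry dropout | causes) = 1 − (1−0.01)·∏(1−qᵢ) over the active causes.
P(telemetry dropout | ground-station outage) = 0.5743×0.89 + 0.919117×0.11 = 0.511127 + 0.101103 = 0.612230
Restricting to configurations with attitude-control fault present: 0.919117×0.11 = 0.101103.
Hence the posterior is 0.101103/0.612230 ≈ 0.165.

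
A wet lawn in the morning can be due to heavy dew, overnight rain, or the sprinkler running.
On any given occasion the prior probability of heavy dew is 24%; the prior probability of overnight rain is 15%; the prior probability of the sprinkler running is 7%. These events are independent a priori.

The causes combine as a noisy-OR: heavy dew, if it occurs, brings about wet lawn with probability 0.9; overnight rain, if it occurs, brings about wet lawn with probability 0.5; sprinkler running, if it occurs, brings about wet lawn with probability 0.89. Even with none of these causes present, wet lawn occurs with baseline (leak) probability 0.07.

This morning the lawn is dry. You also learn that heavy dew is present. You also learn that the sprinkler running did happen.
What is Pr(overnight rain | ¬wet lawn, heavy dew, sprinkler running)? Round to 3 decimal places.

Pr(overnight rain | ¬wet lawn, heavy dew, sprinkler running) ≈ 0.081

Under noisy-OR, P(wet lawn | causes) = 1 − (1−0.07)·∏(1−qᵢ) over the active causes.
Numerator (weight on configurations with overnight rain): 0.005115*0.15 = 0.000767
Normalizer over all consistent configurations: 0.01023*0.85 + 0.005115*0.15 = 0.009463
Posterior = 0.000767 / 0.009463 ≈ 0.081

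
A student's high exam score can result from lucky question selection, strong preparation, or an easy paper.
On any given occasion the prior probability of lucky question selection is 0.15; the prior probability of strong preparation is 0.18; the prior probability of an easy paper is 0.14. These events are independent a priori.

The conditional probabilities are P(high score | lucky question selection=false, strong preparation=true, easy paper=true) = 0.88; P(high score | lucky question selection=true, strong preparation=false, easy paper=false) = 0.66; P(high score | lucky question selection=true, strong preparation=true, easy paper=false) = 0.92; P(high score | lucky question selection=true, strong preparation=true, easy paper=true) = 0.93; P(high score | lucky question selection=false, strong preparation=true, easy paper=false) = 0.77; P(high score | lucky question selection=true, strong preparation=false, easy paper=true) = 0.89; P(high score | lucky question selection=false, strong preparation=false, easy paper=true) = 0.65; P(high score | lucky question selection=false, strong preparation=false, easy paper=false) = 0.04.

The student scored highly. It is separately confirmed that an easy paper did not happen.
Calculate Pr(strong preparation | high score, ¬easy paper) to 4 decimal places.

Enumerate the 4 (lucky question selection, strong preparation) configurations and weight by the priors:
  P(high score | ¬easy paper) = 0.04*0.85*0.82 + 0.77*0.85*0.18 + 0.66*0.15*0.82 + 0.92*0.15*0.18
        = 0.027880 + 0.117810 + 0.081180 + 0.024840 = 0.251710
The terms with strong preparation present sum to 0.142650, so
  P(strong preparation | high score, ¬easy paper) = 0.142650 / 0.251710 ≈ 0.5667

Pr(strong preparation | high score, ¬easy paper) ≈ 0.5667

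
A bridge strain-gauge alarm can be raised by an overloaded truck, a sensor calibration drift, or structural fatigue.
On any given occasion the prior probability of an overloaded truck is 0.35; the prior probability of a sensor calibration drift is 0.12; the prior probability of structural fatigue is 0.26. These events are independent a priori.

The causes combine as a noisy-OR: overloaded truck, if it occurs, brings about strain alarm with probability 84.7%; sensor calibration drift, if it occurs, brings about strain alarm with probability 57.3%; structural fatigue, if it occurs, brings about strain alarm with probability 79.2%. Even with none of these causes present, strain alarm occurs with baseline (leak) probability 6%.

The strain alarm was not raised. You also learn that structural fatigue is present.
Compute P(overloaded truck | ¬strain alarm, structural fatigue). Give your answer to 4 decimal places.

P(overloaded truck | ¬strain alarm, structural fatigue) ≈ 0.0761

Under noisy-OR, P(strain alarm | causes) = 1 − (1−0.06)·∏(1−qᵢ) over the active causes.
P(¬strain alarm | structural fatigue) = 0.19552·0.65·0.88 + 0.083487·0.65·0.12 + 0.029915·0.35·0.88 + 0.012774·0.35·0.12 = 0.111837 + 0.006512 + 0.009214 + 0.000537 = 0.128100
The overloaded truck-present share is 0.009214 + 0.000537 = 0.009751.
So P(overloaded truck | ¬strain alarm, structural fatigue) = 0.009751/0.128100 ≈ 0.0761.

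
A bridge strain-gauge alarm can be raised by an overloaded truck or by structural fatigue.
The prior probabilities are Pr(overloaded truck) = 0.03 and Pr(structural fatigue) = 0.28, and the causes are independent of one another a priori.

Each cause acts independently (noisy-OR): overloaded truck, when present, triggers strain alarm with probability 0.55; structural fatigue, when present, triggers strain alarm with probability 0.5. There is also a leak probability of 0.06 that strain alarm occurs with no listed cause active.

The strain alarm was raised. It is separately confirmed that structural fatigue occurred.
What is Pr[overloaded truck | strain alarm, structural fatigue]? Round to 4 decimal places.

Under noisy-OR, P(strain alarm | causes) = 1 − (1−0.06)·∏(1−qᵢ) over the active causes.
Enumerate both values of overloaded truck and weight by the priors:
  P(strain alarm | structural fatigue) = 0.53×0.97 + 0.7885×0.03
        = 0.514100 + 0.023655 = 0.537755
Keeping only the overloaded truck-present terms gives 0.023655, so
  P(overloaded truck | strain alarm, structural fatigue) = 0.023655 / 0.537755 ≈ 0.0440

Pr[overloaded truck | strain alarm, structural fatigue] ≈ 0.0440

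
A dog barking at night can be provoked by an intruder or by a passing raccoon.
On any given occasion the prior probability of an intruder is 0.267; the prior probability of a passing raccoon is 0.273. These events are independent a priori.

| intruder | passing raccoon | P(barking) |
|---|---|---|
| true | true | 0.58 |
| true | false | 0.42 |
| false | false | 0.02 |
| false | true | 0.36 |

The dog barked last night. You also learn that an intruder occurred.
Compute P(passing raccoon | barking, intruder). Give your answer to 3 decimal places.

Weight on passing raccoon=true, given the evidence: 0.58·0.273 = 0.158340
Normalizer over all consistent configurations: 0.42·0.727 + 0.58·0.273 = 0.463680
Posterior = 0.158340 / 0.463680 ≈ 0.341

P(passing raccoon | barking, intruder) ≈ 0.341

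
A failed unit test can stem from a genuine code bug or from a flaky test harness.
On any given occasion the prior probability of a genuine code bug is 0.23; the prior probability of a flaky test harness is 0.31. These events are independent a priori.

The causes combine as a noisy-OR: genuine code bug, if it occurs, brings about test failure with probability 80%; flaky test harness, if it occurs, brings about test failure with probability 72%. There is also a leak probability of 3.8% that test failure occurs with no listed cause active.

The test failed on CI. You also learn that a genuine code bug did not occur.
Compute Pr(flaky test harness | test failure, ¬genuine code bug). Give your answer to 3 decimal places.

Pr(flaky test harness | test failure, ¬genuine code bug) ≈ 0.896

Under noisy-OR, P(test failure | causes) = 1 − (1−0.038)·∏(1−qᵢ) over the active causes.
Sum P(test failure|·) weighted by the priors over both values of flaky test harness:
  P(test failure | ¬genuine code bug) = 0.038×0.69 + 0.73064×0.31
        = 0.026220 + 0.226498 = 0.252718
Configurations with flaky test harness contribute 0.226498, so
  P(flaky test harness | test failure, ¬genuine code bug) = 0.226498 / 0.252718 ≈ 0.896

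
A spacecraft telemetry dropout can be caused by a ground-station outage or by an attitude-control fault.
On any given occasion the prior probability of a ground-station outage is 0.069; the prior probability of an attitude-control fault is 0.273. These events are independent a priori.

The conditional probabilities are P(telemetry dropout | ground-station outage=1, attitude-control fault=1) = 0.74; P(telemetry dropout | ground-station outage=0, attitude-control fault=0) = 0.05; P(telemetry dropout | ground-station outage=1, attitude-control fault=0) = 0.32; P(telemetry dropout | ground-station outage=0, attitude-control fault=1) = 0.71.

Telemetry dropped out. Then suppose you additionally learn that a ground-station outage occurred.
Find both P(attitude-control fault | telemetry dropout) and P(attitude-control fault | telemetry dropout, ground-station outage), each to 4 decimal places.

P(attitude-control fault | telemetry dropout) ≈ 0.7958; P(attitude-control fault | telemetry dropout, ground-station outage) ≈ 0.4648

Numerator (weight on configurations with attitude-control fault): 0.180456 + 0.013939 = 0.194395
The normalizing constant is 0.05·0.931·0.727 + 0.71·0.931·0.273 + 0.32·0.069·0.727 + 0.74·0.069·0.273 = 0.244289
P(attitude-control fault | telemetry dropout) = 0.194395/0.244289 ≈ 0.7958

Now condition on the additional information:
P(telemetry dropout | ground-station outage) = 0.32*0.727 + 0.74*0.273 = 0.232640 + 0.202020 = 0.434660
The attitude-control fault-present share is 0.74*0.273 = 0.202020.
P(attitude-control fault | telemetry dropout, ground-station outage) = 0.202020 / 0.434660 ≈ 0.4648
The drop from 0.7958 to 0.4648 is the explaining-away (discounting) effect.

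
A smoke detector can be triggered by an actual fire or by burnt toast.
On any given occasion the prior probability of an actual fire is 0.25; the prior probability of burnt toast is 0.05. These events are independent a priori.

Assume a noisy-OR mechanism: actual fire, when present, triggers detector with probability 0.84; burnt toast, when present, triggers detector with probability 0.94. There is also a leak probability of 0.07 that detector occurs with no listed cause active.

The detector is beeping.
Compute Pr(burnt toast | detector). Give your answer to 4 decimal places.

Under noisy-OR, P(detector | causes) = 1 − (1−0.07)·∏(1−qᵢ) over the active causes.
For the numerator, keep only burnt toast=true terms: 0.035408 + 0.012388 = 0.047796
Normalizer over all consistent configurations: 0.07*0.75*0.95 + 0.9442*0.75*0.05 + 0.8512*0.25*0.95 + 0.991072*0.25*0.05 = 0.299831
P(burnt toast | detector) = 0.047796/0.299831 ≈ 0.1594

Pr(burnt toast | detector) ≈ 0.1594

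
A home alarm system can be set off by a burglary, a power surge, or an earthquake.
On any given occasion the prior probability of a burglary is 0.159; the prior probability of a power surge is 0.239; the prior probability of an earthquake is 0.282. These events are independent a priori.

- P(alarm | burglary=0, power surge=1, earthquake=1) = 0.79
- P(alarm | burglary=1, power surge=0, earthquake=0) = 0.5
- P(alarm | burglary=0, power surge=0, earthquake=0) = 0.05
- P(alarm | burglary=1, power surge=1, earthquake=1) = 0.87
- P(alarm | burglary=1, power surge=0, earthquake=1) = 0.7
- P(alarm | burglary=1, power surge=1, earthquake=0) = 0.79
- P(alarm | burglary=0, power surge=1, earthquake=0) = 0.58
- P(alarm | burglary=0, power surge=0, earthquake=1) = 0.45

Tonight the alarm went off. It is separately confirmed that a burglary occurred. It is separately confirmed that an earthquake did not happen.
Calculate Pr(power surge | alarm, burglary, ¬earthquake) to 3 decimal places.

Numerator (weight on configurations with power surge): 0.79*0.239 = 0.188810
Denominator P(alarm | burglary, ¬earthquake): 0.5*0.761 + 0.79*0.239 = 0.569310
Posterior = 0.188810 / 0.569310 ≈ 0.332

Pr(power surge | alarm, burglary, ¬earthquake) ≈ 0.332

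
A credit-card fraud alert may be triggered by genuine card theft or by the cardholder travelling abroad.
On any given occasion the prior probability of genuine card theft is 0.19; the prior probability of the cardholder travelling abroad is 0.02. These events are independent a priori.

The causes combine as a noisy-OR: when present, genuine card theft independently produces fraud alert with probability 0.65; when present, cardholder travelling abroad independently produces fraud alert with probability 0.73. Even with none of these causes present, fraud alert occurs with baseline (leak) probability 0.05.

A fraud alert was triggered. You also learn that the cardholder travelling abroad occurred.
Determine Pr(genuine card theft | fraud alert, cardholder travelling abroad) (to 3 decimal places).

Pr(genuine card theft | fraud alert, cardholder travelling abroad) ≈ 0.223

Under noisy-OR, P(fraud alert | causes) = 1 − (1−0.05)·∏(1−qᵢ) over the active causes.
Sum P(fraud alert|·) weighted by the priors over both values of genuine card theft:
  P(fraud alert | cardholder travelling abroad) = 0.7435×0.81 + 0.910225×0.19
        = 0.602235 + 0.172943 = 0.775178
Keeping only the genuine card theft-present terms gives 0.172943, so
  P(genuine card theft | fraud alert, cardholder travelling abroad) = 0.172943 / 0.775178 ≈ 0.223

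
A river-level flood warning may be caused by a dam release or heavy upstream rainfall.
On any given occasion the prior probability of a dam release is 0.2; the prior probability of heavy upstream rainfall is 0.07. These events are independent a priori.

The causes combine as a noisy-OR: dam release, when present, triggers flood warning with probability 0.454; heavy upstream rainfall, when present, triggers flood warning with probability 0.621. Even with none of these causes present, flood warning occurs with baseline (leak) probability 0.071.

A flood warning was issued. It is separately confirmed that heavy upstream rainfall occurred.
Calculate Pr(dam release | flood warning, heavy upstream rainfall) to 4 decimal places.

Pr(dam release | flood warning, heavy upstream rainfall) ≈ 0.2376

Under noisy-OR, P(flood warning | causes) = 1 − (1−0.071)·∏(1−qᵢ) over the active causes.
Numerator (weight on configurations with dam release): 0.807758×0.2 = 0.161552
The normalizing constant is 0.647909×0.8 + 0.807758×0.2 = 0.679879
Posterior = 0.161552 / 0.679879 ≈ 0.2376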